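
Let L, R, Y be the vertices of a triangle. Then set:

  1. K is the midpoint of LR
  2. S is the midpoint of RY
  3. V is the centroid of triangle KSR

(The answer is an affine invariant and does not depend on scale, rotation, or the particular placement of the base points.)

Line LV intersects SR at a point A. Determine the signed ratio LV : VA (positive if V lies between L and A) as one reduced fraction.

Work in coordinates with L = (0, 0), R = (1, 0), Y = (0, 1).
1. K is the midpoint of LR ⇒ K = (1/2, 0)
2. S is the midpoint of RY ⇒ S = (1/2, 1/2)
3. V is the centroid of triangle KSR ⇒ V = (2/3, 1/6)
line LV meets SR at A = (4/5, 1/5)
V = L + t·(A−L) with t = 5/6, so LV:VA = 5/6:1/6

LV:VA = 5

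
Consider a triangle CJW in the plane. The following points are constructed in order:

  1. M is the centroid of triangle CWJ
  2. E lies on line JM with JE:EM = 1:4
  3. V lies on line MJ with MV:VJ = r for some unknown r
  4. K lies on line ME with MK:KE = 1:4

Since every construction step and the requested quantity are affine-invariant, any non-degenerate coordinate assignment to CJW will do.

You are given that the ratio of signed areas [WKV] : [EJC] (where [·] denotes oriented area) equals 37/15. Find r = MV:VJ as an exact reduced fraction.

r = -1/4

Choose coordinates C = (0, 0), J = (1, 0), W = (0, 1).
1. M is the centroid of triangle CWJ ⇒ M = (1/3, 1/3)
2. E lies on line JM with JE:EM = 1:4 ⇒ E = (13/15, 1/15)
3. With MV:VJ = r, write λ = r/(r+1) so V = M + λ·(J−M); V is affine-linear in λ
4. K lies on line ME with MK:KE = 1:4 ⇒ K = (11/25, 7/25)
Every point depending on V is an affine combination of V and λ-independent points, so each such coordinate is linear in λ; the λ² term in each signed area is a multiple of (J−M)×(J−M) = 0, so 2·[WKV] and 2·[EJC] are each linear in λ. Evaluating at λ=0 and λ=1:
  2·[WKV] = 1/3·λ − 4/75,   2·[EJC] = -1/15
So [WKV]:[EJC] = (1/3·λ − 4/75) / (-1/15). Setting this equal to 37/15:
  1/3·λ − 4/75 = 37/15·(-1/15)  ⇒  λ = -1/3
Then r = λ/(1−λ) = (-1/3)/(4/3) = -1/4. Check: with r = -1/4, V = (1/9, 4/9) and [WKV]:[EJC] = 37/15 as required.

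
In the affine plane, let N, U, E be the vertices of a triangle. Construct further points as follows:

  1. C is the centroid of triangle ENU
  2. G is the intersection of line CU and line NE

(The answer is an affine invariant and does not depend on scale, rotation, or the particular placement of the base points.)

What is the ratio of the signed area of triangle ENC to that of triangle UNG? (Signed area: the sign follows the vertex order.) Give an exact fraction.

Assign N = (0, 0), U = (1, 0), E = (0, 1) — the answer is frame-independent, so this choice is without loss of generality.
1. C is the centroid of triangle ENU ⇒ C = (1/3, 1/3)
2. G is the intersection of line CU and line NE ⇒ G = (0, 1/2)
2·[ENC] = 1/3, 2·[UNG] = -1/2
[ENC]:[UNG] = 1/3:-1/2 = -2/3

[ENC]:[UNG] = -2/3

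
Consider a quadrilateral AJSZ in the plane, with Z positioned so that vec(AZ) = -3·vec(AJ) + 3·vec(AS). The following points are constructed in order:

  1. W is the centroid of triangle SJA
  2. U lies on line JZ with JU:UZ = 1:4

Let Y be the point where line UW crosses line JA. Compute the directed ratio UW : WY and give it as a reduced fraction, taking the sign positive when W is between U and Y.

UW:WY = 4/5

Choose coordinates A = (0, 0), J = (1, 0), S = (0, 1), Z = (-3, 3).
1. W is the centroid of triangle SJA ⇒ W = (1/3, 1/3)
2. U lies on line JZ with JU:UZ = 1:4 ⇒ U = (1/5, 3/5)
line UW meets JA at Y = (1/2, 0)
W = U + t·(Y−U) with t = 4/9, so UW:WY = 4/9:5/9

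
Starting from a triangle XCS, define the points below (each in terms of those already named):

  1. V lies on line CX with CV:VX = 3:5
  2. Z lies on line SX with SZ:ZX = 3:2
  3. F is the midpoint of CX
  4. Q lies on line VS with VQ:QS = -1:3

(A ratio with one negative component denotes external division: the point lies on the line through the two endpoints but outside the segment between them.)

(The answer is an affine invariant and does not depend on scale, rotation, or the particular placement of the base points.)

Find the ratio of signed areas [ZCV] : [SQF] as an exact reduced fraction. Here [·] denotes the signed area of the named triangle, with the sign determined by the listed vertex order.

[ZCV]:[SQF] = 4/5

Choose coordinates X = (0, 0), C = (1, 0), S = (0, 1).
1. V lies on line CX with CV:VX = 3:5 ⇒ V = (5/8, 0)
2. Z lies on line SX with SZ:ZX = 3:2 ⇒ Z = (0, 2/5)
3. F is the midpoint of CX ⇒ F = (1/2, 0)
4. Q lies on line VS with VQ:QS = -1:3 ⇒ Q = (15/16, -1/2)
2·[ZCV] = -3/20, 2·[SQF] = -3/16
[ZCV]:[SQF] = -3/20:-3/16 = 4/5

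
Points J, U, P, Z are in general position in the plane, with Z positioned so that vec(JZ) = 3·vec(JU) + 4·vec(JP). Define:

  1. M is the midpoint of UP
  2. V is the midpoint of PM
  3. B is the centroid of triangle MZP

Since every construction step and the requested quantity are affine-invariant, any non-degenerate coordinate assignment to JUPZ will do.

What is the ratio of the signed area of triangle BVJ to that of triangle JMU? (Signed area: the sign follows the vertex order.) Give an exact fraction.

Assign J = (0, 0), U = (1, 0), P = (0, 1), Z = (3, 4) — the answer is frame-independent, so this choice is without loss of generality.
1. M is the midpoint of UP ⇒ M = (1/2, 1/2)
2. V is the midpoint of PM ⇒ V = (1/4, 3/4)
3. B is the centroid of triangle MZP ⇒ B = (7/6, 11/6)
2·[BVJ] = 5/12, 2·[JMU] = -1/2
[BVJ]:[JMU] = 5/12:-1/2 = -5/6

[BVJ]:[JMU] = -5/6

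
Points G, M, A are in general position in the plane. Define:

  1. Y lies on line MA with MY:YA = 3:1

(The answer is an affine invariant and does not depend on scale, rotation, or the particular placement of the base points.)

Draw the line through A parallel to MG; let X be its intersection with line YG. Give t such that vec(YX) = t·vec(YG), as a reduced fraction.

t = -1/3

Assign G = (0, 0), M = (1, 0), A = (0, 1) — the answer is frame-independent, so this choice is without loss of generality.
1. Y lies on line MA with MY:YA = 3:1 ⇒ Y = (1/4, 3/4)
through A parallel to MG: direction (-1, 0); meets YG at X = (1/3, 1)
X = Y + t·(G−Y) with t = -1/3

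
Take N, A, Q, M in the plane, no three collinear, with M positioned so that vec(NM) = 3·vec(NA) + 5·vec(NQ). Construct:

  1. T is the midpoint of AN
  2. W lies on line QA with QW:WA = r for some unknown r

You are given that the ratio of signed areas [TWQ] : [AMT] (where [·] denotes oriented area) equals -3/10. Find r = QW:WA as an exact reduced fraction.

Work in coordinates with N = (0, 0), A = (1, 0), Q = (0, 1), M = (3, 5).
1. T is the midpoint of AN ⇒ T = (1/2, 0)
2. With QW:WA = r, write λ = r/(r+1) so W = Q + λ·(A−Q); W is affine-linear in λ
Every point depending on W is an affine combination of W and λ-independent points, so each such coordinate is linear in λ; the λ² term in each signed area is a multiple of (A−Q)×(A−Q) = 0, so 2·[TWQ] and 2·[AMT] are each linear in λ. Evaluating at λ=0 and λ=1:
  2·[TWQ] = 1/2·λ,   2·[AMT] = 5/2
So [TWQ]:[AMT] = (1/2·λ) / (5/2). Setting this equal to -3/10:
  1/2·λ = -3/10·(5/2)  ⇒  λ = -3/2
Then r = λ/(1−λ) = (-3/2)/(5/2) = -3/5. Check: with r = -3/5, W = (-3/2, 5/2) and [TWQ]:[AMT] = -3/10 as required.

r = -3/5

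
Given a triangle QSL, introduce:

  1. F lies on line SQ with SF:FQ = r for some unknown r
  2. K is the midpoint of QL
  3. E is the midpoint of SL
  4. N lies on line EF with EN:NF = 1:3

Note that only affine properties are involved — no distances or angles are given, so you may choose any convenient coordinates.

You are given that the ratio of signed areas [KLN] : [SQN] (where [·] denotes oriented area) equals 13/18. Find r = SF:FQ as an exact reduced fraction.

r = 1/2

Choose coordinates Q = (0, 0), S = (1, 0), L = (0, 1).
1. With SF:FQ = r, write λ = r/(r+1) so F = S + λ·(Q−S); F is affine-linear in λ
2. K is the midpoint of QL ⇒ K = (0, 1/2)
3. E is the midpoint of SL ⇒ E = (1/2, 1/2)
4. N lies on line EF with EN:NF = 1:3 ⇒ N is an affine combination of earlier points and hence also affine-linear in λ
Every point depending on F is an affine combination of F and λ-independent points, so each such coordinate is linear in λ; the λ² term in each signed area is a multiple of (Q−S)×(Q−S) = 0, so 2·[KLN] and 2·[SQN] are each linear in λ. Evaluating at λ=0 and λ=1:
  2·[KLN] = 1/8·λ − 5/16,   2·[SQN] = -3/8
So [KLN]:[SQN] = (1/8·λ − 5/16) / (-3/8). Setting this equal to 13/18:
  1/8·λ − 5/16 = 13/18·(-3/8)  ⇒  λ = 1/3
Then r = λ/(1−λ) = (1/3)/(2/3) = 1/2. Check: with r = 1/2, F = (2/3, 0) and [KLN]:[SQN] = 13/18 as required.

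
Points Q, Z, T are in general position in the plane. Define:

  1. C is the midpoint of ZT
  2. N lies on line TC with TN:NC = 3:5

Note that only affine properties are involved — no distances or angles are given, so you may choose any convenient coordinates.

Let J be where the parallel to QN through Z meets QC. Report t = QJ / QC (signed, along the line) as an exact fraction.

Choose coordinates Q = (0, 0), Z = (1, 0), T = (0, 1).
1. C is the midpoint of ZT ⇒ C = (1/2, 1/2)
2. N lies on line TC with TN:NC = 3:5 ⇒ N = (3/16, 13/16)
through Z parallel to QN: direction (3/16, 13/16); meets QC at J = (13/10, 13/10)
J = Q + t·(C−Q) with t = 13/5

t = 13/5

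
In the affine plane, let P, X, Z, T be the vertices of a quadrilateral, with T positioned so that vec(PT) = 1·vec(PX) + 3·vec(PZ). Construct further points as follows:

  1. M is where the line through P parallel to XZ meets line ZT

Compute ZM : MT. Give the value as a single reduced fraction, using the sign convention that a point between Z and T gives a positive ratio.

Work in coordinates with P = (0, 0), X = (1, 0), Z = (0, 1), T = (1, 3).
1. M is where the line through P parallel to XZ meets line ZT ⇒ M = (-1/3, 1/3)
M = Z + t·(T−Z) with t = -1/3, so ZM:MT = t:(1−t) = -1/3:4/3

ZM:MT = -1/4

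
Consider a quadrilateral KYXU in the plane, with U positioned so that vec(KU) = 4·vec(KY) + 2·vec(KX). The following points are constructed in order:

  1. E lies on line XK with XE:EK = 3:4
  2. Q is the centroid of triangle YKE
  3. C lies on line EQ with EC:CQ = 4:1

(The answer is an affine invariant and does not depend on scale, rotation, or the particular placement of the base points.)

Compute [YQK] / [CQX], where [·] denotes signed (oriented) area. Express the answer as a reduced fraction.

[YQK]:[CQX] = 20/3

Assign K = (0, 0), Y = (1, 0), X = (0, 1), U = (4, 2) — the answer is frame-independent, so this choice is without loss of generality.
1. E lies on line XK with XE:EK = 3:4 ⇒ E = (0, 4/7)
2. Q is the centroid of triangle YKE ⇒ Q = (1/3, 4/21)
3. C lies on line EQ with EC:CQ = 4:1 ⇒ C = (4/15, 4/15)
2·[YQK] = 4/21, 2·[CQX] = 1/35
[YQK]:[CQX] = 4/21:1/35 = 20/3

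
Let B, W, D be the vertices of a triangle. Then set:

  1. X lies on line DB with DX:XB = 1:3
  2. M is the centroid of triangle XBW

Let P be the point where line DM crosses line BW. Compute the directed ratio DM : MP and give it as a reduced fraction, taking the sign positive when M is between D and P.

Choose coordinates B = (0, 0), W = (1, 0), D = (0, 1).
1. X lies on line DB with DX:XB = 1:3 ⇒ X = (0, 3/4)
2. M is the centroid of triangle XBW ⇒ M = (1/3, 1/4)
line DM meets BW at P = (4/9, 0)
M = D + t·(P−D) with t = 3/4, so DM:MP = 3/4:1/4

DM:MP = 3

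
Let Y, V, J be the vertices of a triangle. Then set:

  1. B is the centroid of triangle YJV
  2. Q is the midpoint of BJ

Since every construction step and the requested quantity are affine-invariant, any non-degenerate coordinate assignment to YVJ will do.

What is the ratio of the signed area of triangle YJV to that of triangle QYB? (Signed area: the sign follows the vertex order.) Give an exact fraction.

[YJV]:[QYB] = -6

Work in coordinates with Y = (0, 0), V = (1, 0), J = (0, 1).
1. B is the centroid of triangle YJV ⇒ B = (1/3, 1/3)
2. Q is the midpoint of BJ ⇒ Q = (1/6, 2/3)
2·[YJV] = -1, 2·[QYB] = 1/6
[YJV]:[QYB] = -1:1/6 = -6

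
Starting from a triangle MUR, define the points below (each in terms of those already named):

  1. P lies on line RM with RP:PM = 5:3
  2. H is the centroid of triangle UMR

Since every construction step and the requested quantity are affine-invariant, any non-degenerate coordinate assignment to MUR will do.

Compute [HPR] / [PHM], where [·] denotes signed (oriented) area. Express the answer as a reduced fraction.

[HPR]:[PHM] = 5/3

Assign M = (0, 0), U = (1, 0), R = (0, 1) — the answer is frame-independent, so this choice is without loss of generality.
1. P lies on line RM with RP:PM = 5:3 ⇒ P = (0, 3/8)
2. H is the centroid of triangle UMR ⇒ H = (1/3, 1/3)
2·[HPR] = -5/24, 2·[PHM] = -1/8
[HPR]:[PHM] = -5/24:-1/8 = 5/3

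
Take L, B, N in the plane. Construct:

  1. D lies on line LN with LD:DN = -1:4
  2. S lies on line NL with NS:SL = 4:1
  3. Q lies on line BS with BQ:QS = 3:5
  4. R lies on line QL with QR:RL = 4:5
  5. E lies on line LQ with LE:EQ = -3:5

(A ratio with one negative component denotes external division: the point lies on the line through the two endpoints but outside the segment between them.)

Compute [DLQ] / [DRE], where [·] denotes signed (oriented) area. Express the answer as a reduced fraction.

Work in coordinates with L = (0, 0), B = (1, 0), N = (0, 1).
1. D lies on line LN with LD:DN = -1:4 ⇒ D = (0, -1/3)
2. S lies on line NL with NS:SL = 4:1 ⇒ S = (0, 1/5)
3. Q lies on line BS with BQ:QS = 3:5 ⇒ Q = (5/8, 3/40)
4. R lies on line QL with QR:RL = 4:5 ⇒ R = (25/72, 1/24)
5. E lies on line LQ with LE:EQ = -3:5 ⇒ E = (-15/16, -9/80)
2·[DLQ] = -5/24, 2·[DRE] = 185/432
[DLQ]:[DRE] = -5/24:185/432 = -18/37

[DLQ]:[DRE] = -18/37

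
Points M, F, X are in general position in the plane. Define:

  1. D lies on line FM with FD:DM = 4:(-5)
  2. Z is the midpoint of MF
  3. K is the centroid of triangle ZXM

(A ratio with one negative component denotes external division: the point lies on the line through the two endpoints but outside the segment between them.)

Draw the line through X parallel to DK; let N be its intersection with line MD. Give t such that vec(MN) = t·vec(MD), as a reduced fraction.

t = 29/10

Assign M = (0, 0), F = (1, 0), X = (0, 1) — the answer is frame-independent, so this choice is without loss of generality.
1. D lies on line FM with FD:DM = 4:(-5) ⇒ D = (5, 0)
2. Z is the midpoint of MF ⇒ Z = (1/2, 0)
3. K is the centroid of triangle ZXM ⇒ K = (1/6, 1/3)
through X parallel to DK: direction (-29/6, 1/3); meets MD at N = (29/2, 0)
N = M + t·(D−M) with t = 29/10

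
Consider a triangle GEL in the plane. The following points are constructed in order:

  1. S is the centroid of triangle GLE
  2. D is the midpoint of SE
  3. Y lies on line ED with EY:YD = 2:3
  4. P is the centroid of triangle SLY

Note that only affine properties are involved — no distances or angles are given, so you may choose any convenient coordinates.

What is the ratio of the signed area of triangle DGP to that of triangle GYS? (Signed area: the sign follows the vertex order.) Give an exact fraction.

Choose coordinates G = (0, 0), E = (1, 0), L = (0, 1).
1. S is the centroid of triangle GLE ⇒ S = (1/3, 1/3)
2. D is the midpoint of SE ⇒ D = (2/3, 1/6)
3. Y lies on line ED with EY:YD = 2:3 ⇒ Y = (13/15, 1/15)
4. P is the centroid of triangle SLY ⇒ P = (2/5, 7/15)
2·[DGP] = -11/45, 2·[GYS] = 4/15
[DGP]:[GYS] = -11/45:4/15 = -11/12

[DGP]:[GYS] = -11/12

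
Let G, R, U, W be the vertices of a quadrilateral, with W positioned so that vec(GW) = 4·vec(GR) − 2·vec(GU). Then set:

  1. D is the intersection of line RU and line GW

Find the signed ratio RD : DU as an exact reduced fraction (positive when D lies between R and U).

Work in coordinates with G = (0, 0), R = (1, 0), U = (0, 1), W = (4, -2).
1. D is the intersection of line RU and line GW ⇒ D = (2, -1)
D = R + t·(U−R) with t = -1, so RD:DU = t:(1−t) = -1:2

RD:DU = -1/2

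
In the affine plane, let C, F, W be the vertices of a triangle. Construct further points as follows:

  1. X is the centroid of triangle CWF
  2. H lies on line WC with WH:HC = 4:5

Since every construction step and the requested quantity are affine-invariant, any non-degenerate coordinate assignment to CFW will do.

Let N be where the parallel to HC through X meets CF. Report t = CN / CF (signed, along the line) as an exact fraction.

t = 1/3

Choose coordinates C = (0, 0), F = (1, 0), W = (0, 1).
1. X is the centroid of triangle CWF ⇒ X = (1/3, 1/3)
2. H lies on line WC with WH:HC = 4:5 ⇒ H = (0, 5/9)
through X parallel to HC: direction (0, -5/9); meets CF at N = (1/3, 0)
N = C + t·(F−C) with t = 1/3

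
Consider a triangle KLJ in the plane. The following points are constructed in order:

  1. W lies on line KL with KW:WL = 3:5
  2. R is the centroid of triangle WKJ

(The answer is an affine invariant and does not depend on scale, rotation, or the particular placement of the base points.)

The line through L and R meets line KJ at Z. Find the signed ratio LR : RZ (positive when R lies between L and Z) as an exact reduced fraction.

LR:RZ = 7

Assign K = (0, 0), L = (1, 0), J = (0, 1) — the answer is frame-independent, so this choice is without loss of generality.
1. W lies on line KL with KW:WL = 3:5 ⇒ W = (3/8, 0)
2. R is the centroid of triangle WKJ ⇒ R = (1/8, 1/3)
line LR meets KJ at Z = (0, 8/21)
R = L + t·(Z−L) with t = 7/8, so LR:RZ = 7/8:1/8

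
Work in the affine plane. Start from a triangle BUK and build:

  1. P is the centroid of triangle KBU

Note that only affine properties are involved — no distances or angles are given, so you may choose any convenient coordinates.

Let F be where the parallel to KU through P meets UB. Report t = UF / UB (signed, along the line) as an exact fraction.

t = 1/3

Work in coordinates with B = (0, 0), U = (1, 0), K = (0, 1).
1. P is the centroid of triangle KBU ⇒ P = (1/3, 1/3)
through P parallel to KU: direction (1, -1); meets UB at F = (2/3, 0)
F = U + t·(B−U) with t = 1/3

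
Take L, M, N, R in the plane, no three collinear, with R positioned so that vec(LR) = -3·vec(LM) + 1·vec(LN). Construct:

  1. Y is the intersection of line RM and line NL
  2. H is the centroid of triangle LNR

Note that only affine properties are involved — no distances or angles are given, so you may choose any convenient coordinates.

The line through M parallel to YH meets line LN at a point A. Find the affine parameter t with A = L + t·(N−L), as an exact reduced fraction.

t = 5/12

Work in coordinates with L = (0, 0), M = (1, 0), N = (0, 1), R = (-3, 1).
1. Y is the intersection of line RM and line NL ⇒ Y = (0, 1/4)
2. H is the centroid of triangle LNR ⇒ H = (-1, 2/3)
through M parallel to YH: direction (-1, 5/12); meets LN at A = (0, 5/12)
A = L + t·(N−L) with t = 5/12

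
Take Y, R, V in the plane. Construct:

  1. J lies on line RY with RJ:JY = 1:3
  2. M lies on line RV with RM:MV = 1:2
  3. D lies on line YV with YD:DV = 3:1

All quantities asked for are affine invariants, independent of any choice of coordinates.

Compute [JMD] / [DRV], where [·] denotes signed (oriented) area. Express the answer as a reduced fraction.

[JMD]:[DRV] = 3/4

Set Y = (0, 0), R = (1, 0), V = (0, 1); any affine frame gives the same invariant.
1. J lies on line RY with RJ:JY = 1:3 ⇒ J = (3/4, 0)
2. M lies on line RV with RM:MV = 1:2 ⇒ M = (2/3, 1/3)
3. D lies on line YV with YD:DV = 3:1 ⇒ D = (0, 3/4)
2·[JMD] = 3/16, 2·[DRV] = 1/4
[JMD]:[DRV] = 3/16:1/4 = 3/4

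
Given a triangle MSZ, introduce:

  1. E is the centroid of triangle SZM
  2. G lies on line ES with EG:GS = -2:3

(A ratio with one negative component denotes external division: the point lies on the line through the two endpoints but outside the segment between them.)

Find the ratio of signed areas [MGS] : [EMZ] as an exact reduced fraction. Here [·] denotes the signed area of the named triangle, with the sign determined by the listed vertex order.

Work in coordinates with M = (0, 0), S = (1, 0), Z = (0, 1).
1. E is the centroid of triangle SZM ⇒ E = (1/3, 1/3)
2. G lies on line ES with EG:GS = -2:3 ⇒ G = (-1, 1)
2·[MGS] = -1, 2·[EMZ] = -1/3
[MGS]:[EMZ] = -1:-1/3 = 3

[MGS]:[EMZ] = 3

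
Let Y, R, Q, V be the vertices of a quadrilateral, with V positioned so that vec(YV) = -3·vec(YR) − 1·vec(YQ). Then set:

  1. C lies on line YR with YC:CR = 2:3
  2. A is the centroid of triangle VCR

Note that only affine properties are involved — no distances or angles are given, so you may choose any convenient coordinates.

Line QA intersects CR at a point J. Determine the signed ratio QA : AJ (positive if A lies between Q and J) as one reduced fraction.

Assign Y = (0, 0), R = (1, 0), Q = (0, 1), V = (-3, -1) — the answer is frame-independent, so this choice is without loss of generality.
1. C lies on line YR with YC:CR = 2:3 ⇒ C = (2/5, 0)
2. A is the centroid of triangle VCR ⇒ A = (-8/15, -1/3)
line QA meets CR at J = (-2/5, 0)
A = Q + t·(J−Q) with t = 4/3, so QA:AJ = 4/3:-1/3

QA:AJ = -4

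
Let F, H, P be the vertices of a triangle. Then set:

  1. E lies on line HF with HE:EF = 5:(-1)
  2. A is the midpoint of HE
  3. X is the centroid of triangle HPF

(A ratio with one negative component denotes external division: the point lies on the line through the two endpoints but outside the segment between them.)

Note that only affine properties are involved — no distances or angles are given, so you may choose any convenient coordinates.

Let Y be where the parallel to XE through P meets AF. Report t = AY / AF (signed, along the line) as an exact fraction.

Choose coordinates F = (0, 0), H = (1, 0), P = (0, 1).
1. E lies on line HF with HE:EF = 5:(-1) ⇒ E = (-1/4, 0)
2. A is the midpoint of HE ⇒ A = (3/8, 0)
3. X is the centroid of triangle HPF ⇒ X = (1/3, 1/3)
through P parallel to XE: direction (-7/12, -1/3); meets AF at Y = (-7/4, 0)
Y = A + t·(F−A) with t = 17/3

t = 17/3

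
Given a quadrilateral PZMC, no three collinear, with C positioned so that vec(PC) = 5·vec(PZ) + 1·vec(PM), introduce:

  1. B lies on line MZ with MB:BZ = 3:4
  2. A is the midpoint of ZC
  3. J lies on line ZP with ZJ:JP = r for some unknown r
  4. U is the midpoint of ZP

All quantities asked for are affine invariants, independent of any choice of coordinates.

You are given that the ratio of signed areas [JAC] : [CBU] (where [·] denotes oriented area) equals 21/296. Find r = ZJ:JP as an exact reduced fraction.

r = 3/5

Choose coordinates P = (0, 0), Z = (1, 0), M = (0, 1), C = (5, 1).
1. B lies on line MZ with MB:BZ = 3:4 ⇒ B = (3/7, 4/7)
2. A is the midpoint of ZC ⇒ A = (3, 1/2)
3. With ZJ:JP = r, write λ = r/(r+1) so J = Z + λ·(P−Z); J is affine-linear in λ
4. U is the midpoint of ZP ⇒ U = (1/2, 0)
Every point depending on J is an affine combination of J and λ-independent points, so each such coordinate is linear in λ; the λ² term in each signed area is a multiple of (P−Z)×(P−Z) = 0, so 2·[JAC] and 2·[CBU] are each linear in λ. Evaluating at λ=0 and λ=1:
  2·[JAC] = 1/2·λ,   2·[CBU] = 37/14
So [JAC]:[CBU] = (1/2·λ) / (37/14). Setting this equal to 21/296:
  1/2·λ = 21/296·(37/14)  ⇒  λ = 3/8
Then r = λ/(1−λ) = (3/8)/(5/8) = 3/5. Check: with r = 3/5, J = (5/8, 0) and [JAC]:[CBU] = 21/296 as required.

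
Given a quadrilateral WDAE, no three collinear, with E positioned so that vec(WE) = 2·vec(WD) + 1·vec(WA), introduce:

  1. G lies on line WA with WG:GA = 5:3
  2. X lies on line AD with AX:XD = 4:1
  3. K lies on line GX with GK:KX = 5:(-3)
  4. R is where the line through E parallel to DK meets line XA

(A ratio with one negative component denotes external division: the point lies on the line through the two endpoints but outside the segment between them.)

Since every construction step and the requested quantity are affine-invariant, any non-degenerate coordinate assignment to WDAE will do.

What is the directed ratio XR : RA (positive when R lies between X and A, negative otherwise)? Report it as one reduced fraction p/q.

XR:RA = -53/35

Assign W = (0, 0), D = (1, 0), A = (0, 1), E = (2, 1) — the answer is frame-independent, so this choice is without loss of generality.
1. G lies on line WA with WG:GA = 5:3 ⇒ G = (0, 5/8)
2. X lies on line AD with AX:XD = 4:1 ⇒ X = (4/5, 1/5)
3. K lies on line GX with GK:KX = 5:(-3) ⇒ K = (2, -7/16)
4. R is where the line through E parallel to DK meets line XA ⇒ R = (-14/9, 23/9)
R = X + t·(A−X) with t = 53/18, so XR:RA = t:(1−t) = 53/18:-35/18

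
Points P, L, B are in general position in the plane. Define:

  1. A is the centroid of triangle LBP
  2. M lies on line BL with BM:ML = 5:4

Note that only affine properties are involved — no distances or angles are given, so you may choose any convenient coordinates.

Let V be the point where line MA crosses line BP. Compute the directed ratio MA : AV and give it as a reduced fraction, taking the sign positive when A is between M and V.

MA:AV = 2/3

Assign P = (0, 0), L = (1, 0), B = (0, 1) — the answer is frame-independent, so this choice is without loss of generality.
1. A is the centroid of triangle LBP ⇒ A = (1/3, 1/3)
2. M lies on line BL with BM:ML = 5:4 ⇒ M = (5/9, 4/9)
line MA meets BP at V = (0, 1/6)
A = M + t·(V−M) with t = 2/5, so MA:AV = 2/5:3/5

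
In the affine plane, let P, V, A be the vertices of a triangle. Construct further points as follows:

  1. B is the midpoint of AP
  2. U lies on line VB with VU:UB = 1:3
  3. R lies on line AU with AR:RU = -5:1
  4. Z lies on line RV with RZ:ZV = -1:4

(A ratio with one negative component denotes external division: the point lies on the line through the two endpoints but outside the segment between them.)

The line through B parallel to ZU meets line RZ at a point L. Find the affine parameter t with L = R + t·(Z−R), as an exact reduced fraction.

t = 13

Assign P = (0, 0), V = (1, 0), A = (0, 1) — the answer is frame-independent, so this choice is without loss of generality.
1. B is the midpoint of AP ⇒ B = (0, 1/2)
2. U lies on line VB with VU:UB = 1:3 ⇒ U = (3/4, 1/8)
3. R lies on line AU with AR:RU = -5:1 ⇒ R = (15/16, -3/32)
4. Z lies on line RV with RZ:ZV = -1:4 ⇒ Z = (11/12, -1/8)
through B parallel to ZU: direction (-1/6, 1/4); meets RZ at L = (2/3, -1/2)
L = R + t·(Z−R) with t = 13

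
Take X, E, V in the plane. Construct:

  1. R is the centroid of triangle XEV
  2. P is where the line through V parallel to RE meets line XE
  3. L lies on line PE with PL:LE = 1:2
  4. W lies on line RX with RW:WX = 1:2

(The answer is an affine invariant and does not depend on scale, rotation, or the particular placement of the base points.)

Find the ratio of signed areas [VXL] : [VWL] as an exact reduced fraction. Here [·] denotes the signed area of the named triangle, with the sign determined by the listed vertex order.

[VXL]:[VWL] = 45/29

Work in coordinates with X = (0, 0), E = (1, 0), V = (0, 1).
1. R is the centroid of triangle XEV ⇒ R = (1/3, 1/3)
2. P is where the line through V parallel to RE meets line XE ⇒ P = (2, 0)
3. L lies on line PE with PL:LE = 1:2 ⇒ L = (5/3, 0)
4. W lies on line RX with RW:WX = 1:2 ⇒ W = (2/9, 2/9)
2·[VXL] = 5/3, 2·[VWL] = 29/27
[VXL]:[VWL] = 5/3:29/27 = 45/29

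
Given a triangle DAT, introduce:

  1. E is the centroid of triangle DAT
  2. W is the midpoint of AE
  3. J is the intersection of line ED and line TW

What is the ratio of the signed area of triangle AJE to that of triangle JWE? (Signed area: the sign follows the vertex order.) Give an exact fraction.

Choose coordinates D = (0, 0), A = (1, 0), T = (0, 1).
1. E is the centroid of triangle DAT ⇒ E = (1/3, 1/3)
2. W is the midpoint of AE ⇒ W = (2/3, 1/6)
3. J is the intersection of line ED and line TW ⇒ J = (4/9, 4/9)
2·[AJE] = 1/9, 2·[JWE] = -1/18
[AJE]:[JWE] = 1/9:-1/18 = -2

[AJE]:[JWE] = -2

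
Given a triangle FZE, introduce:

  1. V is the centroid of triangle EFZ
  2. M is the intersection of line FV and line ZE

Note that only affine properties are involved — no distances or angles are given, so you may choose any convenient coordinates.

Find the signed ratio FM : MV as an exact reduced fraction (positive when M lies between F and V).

Choose coordinates F = (0, 0), Z = (1, 0), E = (0, 1).
1. V is the centroid of triangle EFZ ⇒ V = (1/3, 1/3)
2. M is the intersection of line FV and line ZE ⇒ M = (1/2, 1/2)
M = F + t·(V−F) with t = 3/2, so FM:MV = t:(1−t) = 3/2:-1/2

FM:MV = -3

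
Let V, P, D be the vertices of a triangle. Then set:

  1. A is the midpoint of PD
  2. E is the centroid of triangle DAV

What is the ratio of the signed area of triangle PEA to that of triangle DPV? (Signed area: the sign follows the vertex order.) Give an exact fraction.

[PEA]:[DPV] = 1/6

Work in coordinates with V = (0, 0), P = (1, 0), D = (0, 1).
1. A is the midpoint of PD ⇒ A = (1/2, 1/2)
2. E is the centroid of triangle DAV ⇒ E = (1/6, 1/2)
2·[PEA] = -1/6, 2·[DPV] = -1
[PEA]:[DPV] = -1/6:-1 = 1/6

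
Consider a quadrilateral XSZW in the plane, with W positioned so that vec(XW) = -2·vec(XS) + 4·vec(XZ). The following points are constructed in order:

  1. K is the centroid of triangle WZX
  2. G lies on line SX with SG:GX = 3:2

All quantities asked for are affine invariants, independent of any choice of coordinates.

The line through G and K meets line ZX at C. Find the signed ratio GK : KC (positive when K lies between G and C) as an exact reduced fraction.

Assign X = (0, 0), S = (1, 0), Z = (0, 1), W = (-2, 4) — the answer is frame-independent, so this choice is without loss of generality.
1. K is the centroid of triangle WZX ⇒ K = (-2/3, 5/3)
2. G lies on line SX with SG:GX = 3:2 ⇒ G = (2/5, 0)
line GK meets ZX at C = (0, 5/8)
K = G + t·(C−G) with t = 8/3, so GK:KC = 8/3:-5/3

GK:KC = -8/5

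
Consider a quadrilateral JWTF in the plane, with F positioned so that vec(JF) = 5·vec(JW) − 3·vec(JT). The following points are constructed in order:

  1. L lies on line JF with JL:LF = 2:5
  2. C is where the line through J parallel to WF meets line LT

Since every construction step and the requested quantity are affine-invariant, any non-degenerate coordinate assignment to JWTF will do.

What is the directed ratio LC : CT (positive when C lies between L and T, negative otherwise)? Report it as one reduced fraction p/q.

Set J = (0, 0), W = (1, 0), T = (0, 1), F = (5, -3); any affine frame gives the same invariant.
1. L lies on line JF with JL:LF = 2:5 ⇒ L = (10/7, -6/7)
2. C is where the line through J parallel to WF meets line LT ⇒ C = (20/11, -15/11)
C = L + t·(T−L) with t = -3/11, so LC:CT = t:(1−t) = -3/11:14/11

LC:CT = -3/14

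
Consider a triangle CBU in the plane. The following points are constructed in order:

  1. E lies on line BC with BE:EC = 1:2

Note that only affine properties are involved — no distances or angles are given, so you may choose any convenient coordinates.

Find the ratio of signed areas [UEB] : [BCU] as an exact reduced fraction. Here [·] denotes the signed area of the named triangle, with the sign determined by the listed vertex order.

[UEB]:[BCU] = -1/3

Work in coordinates with C = (0, 0), B = (1, 0), U = (0, 1).
1. E lies on line BC with BE:EC = 1:2 ⇒ E = (2/3, 0)
2·[UEB] = 1/3, 2·[BCU] = -1
[UEB]:[BCU] = 1/3:-1 = -1/3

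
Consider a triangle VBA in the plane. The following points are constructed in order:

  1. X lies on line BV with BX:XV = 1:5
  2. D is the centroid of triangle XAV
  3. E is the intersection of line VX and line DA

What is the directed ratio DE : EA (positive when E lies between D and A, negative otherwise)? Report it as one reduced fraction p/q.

DE:EA = -1/3

Choose coordinates V = (0, 0), B = (1, 0), A = (0, 1).
1. X lies on line BV with BX:XV = 1:5 ⇒ X = (5/6, 0)
2. D is the centroid of triangle XAV ⇒ D = (5/18, 1/3)
3. E is the intersection of line VX and line DA ⇒ E = (5/12, 0)
E = D + t·(A−D) with t = -1/2, so DE:EA = t:(1−t) = -1/2:3/2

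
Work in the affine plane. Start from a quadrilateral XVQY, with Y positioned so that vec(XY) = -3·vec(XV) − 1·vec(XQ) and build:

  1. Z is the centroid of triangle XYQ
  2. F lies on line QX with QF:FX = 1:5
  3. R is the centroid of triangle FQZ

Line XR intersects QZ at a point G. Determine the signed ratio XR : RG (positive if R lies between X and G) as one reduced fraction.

Set X = (0, 0), V = (1, 0), Q = (0, 1), Y = (-3, -1); any affine frame gives the same invariant.
1. Z is the centroid of triangle XYQ ⇒ Z = (-1, 0)
2. F lies on line QX with QF:FX = 1:5 ⇒ F = (0, 5/6)
3. R is the centroid of triangle FQZ ⇒ R = (-1/3, 11/18)
line XR meets QZ at G = (-6/17, 11/17)
R = X + t·(G−X) with t = 17/18, so XR:RG = 17/18:1/18

XR:RG = 17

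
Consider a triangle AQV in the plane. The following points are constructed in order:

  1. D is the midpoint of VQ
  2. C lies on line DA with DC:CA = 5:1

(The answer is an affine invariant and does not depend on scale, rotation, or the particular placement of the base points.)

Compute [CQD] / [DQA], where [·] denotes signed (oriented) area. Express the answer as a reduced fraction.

Work in coordinates with A = (0, 0), Q = (1, 0), V = (0, 1).
1. D is the midpoint of VQ ⇒ D = (1/2, 1/2)
2. C lies on line DA with DC:CA = 5:1 ⇒ C = (1/12, 1/12)
2·[CQD] = 5/12, 2·[DQA] = -1/2
[CQD]:[DQA] = 5/12:-1/2 = -5/6

[CQD]:[DQA] = -5/6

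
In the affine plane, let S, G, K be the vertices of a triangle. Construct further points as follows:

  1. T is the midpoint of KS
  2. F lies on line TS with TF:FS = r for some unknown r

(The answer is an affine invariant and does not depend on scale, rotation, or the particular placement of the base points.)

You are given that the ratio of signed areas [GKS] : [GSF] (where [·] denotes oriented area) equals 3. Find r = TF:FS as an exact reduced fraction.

r = -5/2

Set S = (0, 0), G = (1, 0), K = (0, 1); any affine frame gives the same invariant.
1. T is the midpoint of KS ⇒ T = (0, 1/2)
2. With TF:FS = r, write λ = r/(r+1) so F = T + λ·(S−T); F is affine-linear in λ
Every point depending on F is an affine combination of F and λ-independent points, so each such coordinate is linear in λ; the λ² term in each signed area is a multiple of (S−T)×(S−T) = 0, so 2·[GKS] and 2·[GSF] are each linear in λ. Evaluating at λ=0 and λ=1:
  2·[GKS] = 1,   2·[GSF] = 1/2·λ − 1/2
So [GKS]:[GSF] = (1) / (1/2·λ − 1/2). Setting this equal to 3:
  1 = 3·(1/2·λ − 1/2)  ⇒  λ = 5/3
Then r = λ/(1−λ) = (5/3)/(-2/3) = -5/2. Check: with r = -5/2, F = (0, -1/3) and [GKS]:[GSF] = 3 as required.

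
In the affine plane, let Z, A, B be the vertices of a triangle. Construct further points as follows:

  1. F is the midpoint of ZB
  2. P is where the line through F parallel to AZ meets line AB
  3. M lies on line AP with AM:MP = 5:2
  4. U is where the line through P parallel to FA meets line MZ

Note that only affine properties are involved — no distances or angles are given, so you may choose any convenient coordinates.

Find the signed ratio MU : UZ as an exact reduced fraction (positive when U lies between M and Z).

Set Z = (0, 0), A = (1, 0), B = (0, 1); any affine frame gives the same invariant.
1. F is the midpoint of ZB ⇒ F = (0, 1/2)
2. P is where the line through F parallel to AZ meets line AB ⇒ P = (1/2, 1/2)
3. M lies on line AP with AM:MP = 5:2 ⇒ M = (9/14, 5/14)
4. U is where the line through P parallel to FA meets line MZ ⇒ U = (27/38, 15/38)
U = M + t·(Z−M) with t = -2/19, so MU:UZ = t:(1−t) = -2/19:21/19

MU:UZ = -2/21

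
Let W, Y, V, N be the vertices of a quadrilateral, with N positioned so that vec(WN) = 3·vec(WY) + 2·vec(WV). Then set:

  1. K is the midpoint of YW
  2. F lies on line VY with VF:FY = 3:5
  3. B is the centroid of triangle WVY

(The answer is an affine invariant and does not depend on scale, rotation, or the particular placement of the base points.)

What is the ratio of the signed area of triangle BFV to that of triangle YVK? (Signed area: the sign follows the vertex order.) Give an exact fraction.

Set W = (0, 0), Y = (1, 0), V = (0, 1), N = (3, 2); any affine frame gives the same invariant.
1. K is the midpoint of YW ⇒ K = (1/2, 0)
2. F lies on line VY with VF:FY = 3:5 ⇒ F = (3/8, 5/8)
3. B is the centroid of triangle WVY ⇒ B = (1/3, 1/3)
2·[BFV] = 1/8, 2·[YVK] = 1/2
[BFV]:[YVK] = 1/8:1/2 = 1/4

[BFV]:[YVK] = 1/4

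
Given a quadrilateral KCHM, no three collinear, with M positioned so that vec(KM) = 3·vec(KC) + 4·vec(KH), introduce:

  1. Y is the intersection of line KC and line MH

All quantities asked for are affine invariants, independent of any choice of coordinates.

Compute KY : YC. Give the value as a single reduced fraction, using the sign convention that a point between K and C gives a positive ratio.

Work in coordinates with K = (0, 0), C = (1, 0), H = (0, 1), M = (3, 4).
1. Y is the intersection of line KC and line MH ⇒ Y = (-1, 0)
Y = K + t·(C−K) with t = -1, so KY:YC = t:(1−t) = -1:2

KY:YC = -1/2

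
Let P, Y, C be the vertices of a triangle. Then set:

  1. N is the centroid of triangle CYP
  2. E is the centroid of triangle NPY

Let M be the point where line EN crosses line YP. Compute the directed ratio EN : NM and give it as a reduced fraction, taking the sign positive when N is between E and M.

EN:NM = -2/3

Assign P = (0, 0), Y = (1, 0), C = (0, 1) — the answer is frame-independent, so this choice is without loss of generality.
1. N is the centroid of triangle CYP ⇒ N = (1/3, 1/3)
2. E is the centroid of triangle NPY ⇒ E = (4/9, 1/9)
line EN meets YP at M = (1/2, 0)
N = E + t·(M−E) with t = -2, so EN:NM = -2:3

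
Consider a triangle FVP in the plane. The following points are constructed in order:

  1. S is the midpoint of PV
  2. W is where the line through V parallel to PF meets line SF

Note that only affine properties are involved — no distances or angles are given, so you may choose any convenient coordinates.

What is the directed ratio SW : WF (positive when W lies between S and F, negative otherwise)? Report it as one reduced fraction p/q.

SW:WF = -1/2

Assign F = (0, 0), V = (1, 0), P = (0, 1) — the answer is frame-independent, so this choice is without loss of generality.
1. S is the midpoint of PV ⇒ S = (1/2, 1/2)
2. W is where the line through V parallel to PF meets line SF ⇒ W = (1, 1)
W = S + t·(F−S) with t = -1, so SW:WF = t:(1−t) = -1:2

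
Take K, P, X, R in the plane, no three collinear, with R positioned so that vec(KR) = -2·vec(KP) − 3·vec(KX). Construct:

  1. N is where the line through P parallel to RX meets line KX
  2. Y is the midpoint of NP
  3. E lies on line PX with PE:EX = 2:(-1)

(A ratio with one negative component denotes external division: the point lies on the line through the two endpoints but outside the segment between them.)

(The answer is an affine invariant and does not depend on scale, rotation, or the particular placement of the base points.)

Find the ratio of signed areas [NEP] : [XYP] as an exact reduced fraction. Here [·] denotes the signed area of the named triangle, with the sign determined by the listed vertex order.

[NEP]:[XYP] = -4

Choose coordinates K = (0, 0), P = (1, 0), X = (0, 1), R = (-2, -3).
1. N is where the line through P parallel to RX meets line KX ⇒ N = (0, -2)
2. Y is the midpoint of NP ⇒ Y = (1/2, -1)
3. E lies on line PX with PE:EX = 2:(-1) ⇒ E = (-1, 2)
2·[NEP] = -6, 2·[XYP] = 3/2
[NEP]:[XYP] = -6:3/2 = -4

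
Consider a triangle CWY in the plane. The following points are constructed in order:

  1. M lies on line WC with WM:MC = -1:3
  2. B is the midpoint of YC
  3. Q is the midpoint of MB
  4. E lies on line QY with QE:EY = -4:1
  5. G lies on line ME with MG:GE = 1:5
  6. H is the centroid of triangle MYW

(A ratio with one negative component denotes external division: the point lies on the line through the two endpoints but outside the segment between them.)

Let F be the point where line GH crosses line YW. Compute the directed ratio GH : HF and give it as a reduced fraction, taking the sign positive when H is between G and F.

GH:HF = 3/2

Work in coordinates with C = (0, 0), W = (1, 0), Y = (0, 1).
1. M lies on line WC with WM:MC = -1:3 ⇒ M = (3/2, 0)
2. B is the midpoint of YC ⇒ B = (0, 1/2)
3. Q is the midpoint of MB ⇒ Q = (3/4, 1/4)
4. E lies on line QY with QE:EY = -4:1 ⇒ E = (-1/4, 5/4)
5. G lies on line ME with MG:GE = 1:5 ⇒ G = (29/24, 5/24)
6. H is the centroid of triangle MYW ⇒ H = (5/6, 1/3)
line GH meets YW at F = (7/12, 5/12)
H = G + t·(F−G) with t = 3/5, so GH:HF = 3/5:2/5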